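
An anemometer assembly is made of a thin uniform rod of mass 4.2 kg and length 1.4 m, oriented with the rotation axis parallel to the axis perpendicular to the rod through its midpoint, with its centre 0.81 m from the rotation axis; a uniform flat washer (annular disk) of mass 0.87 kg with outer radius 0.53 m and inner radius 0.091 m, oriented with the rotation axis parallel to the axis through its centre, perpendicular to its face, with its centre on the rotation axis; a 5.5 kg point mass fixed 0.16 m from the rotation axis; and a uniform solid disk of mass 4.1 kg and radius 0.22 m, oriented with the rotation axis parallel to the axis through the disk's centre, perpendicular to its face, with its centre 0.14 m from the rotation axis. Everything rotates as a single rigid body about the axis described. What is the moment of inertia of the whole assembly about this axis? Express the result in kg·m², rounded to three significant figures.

Thin rod: I_cm = (1/12)ML² = (1/12)(4.2)(1.4)² = 0.686 kg·m²; centre at d = 0.81 m, so the parallel axis theorem gives I = 0.686 + (4.2)(0.81)² = 3.4416 kg·m².
Annular disk: I_cm = (1/2)M(R²+r²) = (1/2)(0.87)[(0.53)² + (0.091)²] = 0.12579 kg·m²; axis through the centre, so I = 0.12579 kg·m².
Point mass: I_cm = 0; centre at d = 0.16 m, so the parallel axis theorem gives I = 0 + (5.5)(0.16)² = 0.1408 kg·m².
Solid disk: I_cm = (1/2)MR² = (1/2)(4.1)(0.22)² = 0.09922 kg·m²; centre at d = 0.14 m, so the parallel axis theorem gives I = 0.09922 + (4.1)(0.14)² = 0.17958 kg·m².
Total I = 3.4416 + 0.12579 + 0.1408 + 0.17958 = 3.8878 kg·m².

3.89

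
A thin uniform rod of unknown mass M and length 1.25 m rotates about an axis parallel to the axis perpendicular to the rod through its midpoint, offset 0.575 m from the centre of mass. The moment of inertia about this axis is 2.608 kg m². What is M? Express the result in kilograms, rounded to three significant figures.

5.66

I = I_cm + Md² = (1/12)ML² + Md² = M·[0.0833333·(1.25)² + (0.575)²] = M·0.46083.
So M = 2.608 / 0.46083 = 5.6593 kg.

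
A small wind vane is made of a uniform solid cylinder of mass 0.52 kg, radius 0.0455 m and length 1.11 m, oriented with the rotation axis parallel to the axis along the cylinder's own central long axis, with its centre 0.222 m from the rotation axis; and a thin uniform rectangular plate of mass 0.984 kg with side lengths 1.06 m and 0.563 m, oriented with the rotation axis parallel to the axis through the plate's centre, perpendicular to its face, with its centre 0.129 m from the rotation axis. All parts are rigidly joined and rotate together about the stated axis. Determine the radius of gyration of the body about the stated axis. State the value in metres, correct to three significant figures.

Solid cylinder: I_cm = (1/2)MR² = (1/2)(0.52)(0.0455)² = 0.00053827 kg·m²; centre at d = 0.222 m, so the parallel axis theorem gives I = 0.00053827 + (0.52)(0.222)² = 0.026166 kg·m².
Rectangular plate: I_cm = (1/12)M(a²+b²) = (1/12)(0.984)[(1.06)² + (0.563)²] = 0.11813 kg·m²; centre at d = 0.129 m, so the parallel axis theorem gives I = 0.11813 + (0.984)(0.129)² = 0.1345 kg·m².
Total I = 0.16067 kg·m²; total mass M = 1.504 kg.
k = √(I/M) = √(0.16067/1.504) = 0.32684 m.

0.327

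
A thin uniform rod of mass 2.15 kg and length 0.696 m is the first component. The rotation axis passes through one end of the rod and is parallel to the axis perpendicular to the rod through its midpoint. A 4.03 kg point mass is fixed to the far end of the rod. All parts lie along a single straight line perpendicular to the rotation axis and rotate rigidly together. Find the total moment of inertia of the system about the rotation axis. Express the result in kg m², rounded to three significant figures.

2.30

Thin rod: I_cm = (1/12)ML² = (1/12)(2.15)(0.696)² = 0.086791 kg m²; centre at d = 0.348 m, so the parallel axis theorem gives I = 0.086791 + (2.15)(0.348)² = 0.34716 kg m².
Point mass: I_cm = 0; centre at d = 0.348 + 0.348 = 0.696 m, so the parallel axis theorem gives I = 0 + (4.03)(0.696)² = 1.9522 kg m².
Total I = 0.34716 + 1.9522 = 2.2994 kg m².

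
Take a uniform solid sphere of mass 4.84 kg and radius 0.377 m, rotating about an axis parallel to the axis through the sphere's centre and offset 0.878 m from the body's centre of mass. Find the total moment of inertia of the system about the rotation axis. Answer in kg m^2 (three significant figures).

4.01

I_cm = (2/5)MR² = (2/5)(4.84)(0.377)² = 0.27516 kg m^2; centre at d = 0.878 m, so the parallel axis theorem gives I = 0.27516 + (4.84)(0.878)² = 4.0062 kg m^2.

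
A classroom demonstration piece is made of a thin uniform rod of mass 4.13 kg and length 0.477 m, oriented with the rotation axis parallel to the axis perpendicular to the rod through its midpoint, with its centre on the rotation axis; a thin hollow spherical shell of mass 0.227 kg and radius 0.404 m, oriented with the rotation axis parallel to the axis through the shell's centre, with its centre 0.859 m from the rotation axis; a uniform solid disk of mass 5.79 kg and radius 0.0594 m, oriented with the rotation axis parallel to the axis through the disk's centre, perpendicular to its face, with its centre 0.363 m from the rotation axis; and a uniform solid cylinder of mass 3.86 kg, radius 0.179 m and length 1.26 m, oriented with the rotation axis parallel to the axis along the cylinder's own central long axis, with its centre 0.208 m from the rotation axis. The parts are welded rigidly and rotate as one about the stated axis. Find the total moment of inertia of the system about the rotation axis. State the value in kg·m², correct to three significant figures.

1.27

Thin rod: I_cm = (1/12)ML² = (1/12)(4.13)(0.477)² = 0.078308 kg·m²; axis through the centre, so I = 0.078308 kg·m².
Spherical shell: I_cm = (2/3)MR² = (2/3)(0.227)(0.404)² = 0.0247 kg·m²; centre at d = 0.859 m, so the parallel axis theorem gives I = 0.0247 + (0.227)(0.859)² = 0.1922 kg·m².
Solid disk: I_cm = (1/2)MR² = (1/2)(5.79)(0.0594)² = 0.010215 kg·m²; centre at d = 0.363 m, so the parallel axis theorem gives I = 0.010215 + (5.79)(0.363)² = 0.77316 kg·m².
Solid cylinder: I_cm = (1/2)MR² = (1/2)(3.86)(0.179)² = 0.061839 kg·m²; centre at d = 0.208 m, so the parallel axis theorem gives I = 0.061839 + (3.86)(0.208)² = 0.22884 kg·m².
Total I = 0.078308 + 0.1922 + 0.77316 + 0.22884 = 1.2725 kg·m².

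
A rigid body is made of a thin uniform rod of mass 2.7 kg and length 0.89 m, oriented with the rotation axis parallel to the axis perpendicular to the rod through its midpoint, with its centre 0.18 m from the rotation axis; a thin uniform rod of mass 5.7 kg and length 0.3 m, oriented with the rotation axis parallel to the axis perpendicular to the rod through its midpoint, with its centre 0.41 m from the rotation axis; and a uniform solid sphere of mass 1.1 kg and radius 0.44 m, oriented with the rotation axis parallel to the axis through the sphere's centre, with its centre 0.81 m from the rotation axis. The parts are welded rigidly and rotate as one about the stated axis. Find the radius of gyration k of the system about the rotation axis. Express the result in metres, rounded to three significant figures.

Thin rod: I_cm = (1/12)ML² = (1/12)(2.7)(0.89)² = 0.17822 kg m²; centre at d = 0.18 m, so the parallel axis theorem gives I = 0.17822 + (2.7)(0.18)² = 0.2657 kg m².
Thin rod: I_cm = (1/12)ML² = (1/12)(5.7)(0.3)² = 0.04275 kg m²; centre at d = 0.41 m, so the parallel axis theorem gives I = 0.04275 + (5.7)(0.41)² = 1.0009 kg m².
Solid sphere: I_cm = (2/5)MR² = (2/5)(1.1)(0.44)² = 0.085184 kg m²; centre at d = 0.81 m, so the parallel axis theorem gives I = 0.085184 + (1.1)(0.81)² = 0.80689 kg m².
Total I = 2.0735 kg m²; total mass M = 9.5 kg.
k = √(I/M) = √(2.0735/9.5) = 0.46719 m.

0.467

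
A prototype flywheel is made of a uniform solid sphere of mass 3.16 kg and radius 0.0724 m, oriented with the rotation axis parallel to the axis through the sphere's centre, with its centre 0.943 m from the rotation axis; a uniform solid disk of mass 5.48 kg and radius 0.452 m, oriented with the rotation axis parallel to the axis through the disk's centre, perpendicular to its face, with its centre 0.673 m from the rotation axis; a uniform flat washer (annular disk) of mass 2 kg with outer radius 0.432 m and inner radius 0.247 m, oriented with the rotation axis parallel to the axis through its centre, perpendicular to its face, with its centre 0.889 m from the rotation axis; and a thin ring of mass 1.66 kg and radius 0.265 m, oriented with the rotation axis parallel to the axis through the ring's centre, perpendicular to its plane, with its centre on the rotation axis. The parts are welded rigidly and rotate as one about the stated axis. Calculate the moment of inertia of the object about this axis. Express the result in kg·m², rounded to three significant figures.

7.80

Solid sphere: I_cm = (2/5)MR² = (2/5)(3.16)(0.0724)² = 0.0066256 kg·m²; centre at d = 0.943 m, so I = I_cm + Md² gives I = 0.0066256 + (3.16)(0.943)² = 2.8167 kg·m².
Solid disk: I_cm = (1/2)MR² = (1/2)(5.48)(0.452)² = 0.55979 kg·m²; centre at d = 0.673 m, so I = I_cm + Md² gives I = 0.55979 + (5.48)(0.673)² = 3.0418 kg·m².
Annular disk: I_cm = (1/2)M(R²+r²) = (1/2)(2)[(0.432)² + (0.247)²] = 0.24763 kg·m²; centre at d = 0.889 m, so I = I_cm + Md² gives I = 0.24763 + (2)(0.889)² = 1.8283 kg·m².
Thin ring: I_cm = MR² = (1.66)(0.265)² = 0.11657 kg·m²; axis through the centre, so I = 0.11657 kg·m².
Total I = 2.8167 + 3.0418 + 1.8283 + 0.11657 = 7.8033 kg·m².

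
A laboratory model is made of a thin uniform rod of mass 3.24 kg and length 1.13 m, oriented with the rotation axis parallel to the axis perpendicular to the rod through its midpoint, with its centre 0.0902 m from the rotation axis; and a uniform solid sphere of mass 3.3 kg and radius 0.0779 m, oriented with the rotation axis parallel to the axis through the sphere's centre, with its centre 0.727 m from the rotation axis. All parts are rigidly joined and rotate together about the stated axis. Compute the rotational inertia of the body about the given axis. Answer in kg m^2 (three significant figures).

Thin rod: I_cm = (1/12)ML² = (1/12)(3.24)(1.13)² = 0.34476 kg m^2; centre at d = 0.0902 m, so the parallel axis theorem gives I = 0.34476 + (3.24)(0.0902)² = 0.37112 kg m^2.
Solid sphere: I_cm = (2/5)MR² = (2/5)(3.3)(0.0779)² = 0.0080103 kg m^2; centre at d = 0.727 m, so the parallel axis theorem gives I = 0.0080103 + (3.3)(0.727)² = 1.7522 kg m^2.
Total I = 0.37112 + 1.7522 = 2.1233 kg m^2.

2.12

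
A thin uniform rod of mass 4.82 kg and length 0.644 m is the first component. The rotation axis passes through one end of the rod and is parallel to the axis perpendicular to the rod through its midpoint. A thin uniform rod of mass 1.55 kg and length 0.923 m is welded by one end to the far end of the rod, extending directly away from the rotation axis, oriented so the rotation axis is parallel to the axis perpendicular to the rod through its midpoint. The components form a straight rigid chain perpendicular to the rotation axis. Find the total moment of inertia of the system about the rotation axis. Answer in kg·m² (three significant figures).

2.67

Thin rod: I_cm = (1/12)ML² = (1/12)(4.82)(0.644)² = 0.16659 kg·m²; centre at d = 0.322 m, so I = I_cm + Md² gives I = 0.16659 + (4.82)(0.322)² = 0.66634 kg·m².
Thin rod: I_cm = (1/12)ML² = (1/12)(1.55)(0.923)² = 0.11004 kg·m²; centre at d = 0.322 + 0.322 + 0.4615 = 1.1055 m, so I = I_cm + Md² gives I = 0.11004 + (1.55)(1.1055)² = 2.0043 kg·m².
Total I = 0.66634 + 2.0043 = 2.6707 kg·m².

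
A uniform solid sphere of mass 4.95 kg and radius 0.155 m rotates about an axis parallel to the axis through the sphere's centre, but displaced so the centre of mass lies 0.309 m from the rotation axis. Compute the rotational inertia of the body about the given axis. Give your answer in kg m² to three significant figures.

0.520

I_cm = (2/5)MR² = (2/5)(4.95)(0.155)² = 0.04757 kg m²; centre at d = 0.309 m, so I = I_cm + Md² gives I = 0.04757 + (4.95)(0.309)² = 0.5202 kg m².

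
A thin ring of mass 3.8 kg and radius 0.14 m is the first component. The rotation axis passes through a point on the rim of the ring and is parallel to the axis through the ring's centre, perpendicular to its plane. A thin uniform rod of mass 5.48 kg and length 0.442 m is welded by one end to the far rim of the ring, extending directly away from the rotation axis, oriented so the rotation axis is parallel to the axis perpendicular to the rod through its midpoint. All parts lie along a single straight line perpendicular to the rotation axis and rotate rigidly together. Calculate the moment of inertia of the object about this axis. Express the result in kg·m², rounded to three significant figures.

Thin ring: I_cm = MR² = (3.8)(0.14)² = 0.07448 kg·m²; centre at d = 0.14 m, so the parallel axis theorem gives I = 0.07448 + (3.8)(0.14)² = 0.14896 kg·m².
Thin rod: I_cm = (1/12)ML² = (1/12)(5.48)(0.442)² = 0.089216 kg·m²; centre at d = 0.14 + 0.14 + 0.221 = 0.501 m, so the parallel axis theorem gives I = 0.089216 + (5.48)(0.501)² = 1.4647 kg·m².
Total I = 0.14896 + 1.4647 = 1.6137 kg·m².

1.61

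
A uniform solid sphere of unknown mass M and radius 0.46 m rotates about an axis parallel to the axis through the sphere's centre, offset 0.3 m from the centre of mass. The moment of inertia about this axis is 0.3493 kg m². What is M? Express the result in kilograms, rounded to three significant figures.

I = I_cm + Md² = (2/5)MR² + Md² = M·[0.4·(0.46)² + (0.3)²] = M·0.17464.
So M = 0.3493 / 0.17464 = 2.0001 kg.

2.00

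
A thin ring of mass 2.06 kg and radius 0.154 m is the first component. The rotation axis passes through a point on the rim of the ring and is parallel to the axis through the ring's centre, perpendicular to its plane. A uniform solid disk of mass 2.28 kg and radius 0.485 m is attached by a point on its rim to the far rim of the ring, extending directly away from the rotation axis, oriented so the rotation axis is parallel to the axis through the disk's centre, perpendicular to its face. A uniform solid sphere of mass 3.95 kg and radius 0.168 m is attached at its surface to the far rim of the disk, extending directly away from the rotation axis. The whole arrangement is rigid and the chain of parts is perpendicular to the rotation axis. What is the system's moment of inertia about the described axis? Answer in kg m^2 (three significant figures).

10.1

Thin ring: I_cm = MR² = (2.06)(0.154)² = 0.048855 kg m^2; centre at d = 0.154 m, so the parallel axis theorem gives I = 0.048855 + (2.06)(0.154)² = 0.09771 kg m^2.
Solid disk: I_cm = (1/2)MR² = (1/2)(2.28)(0.485)² = 0.26816 kg m^2; centre at d = 0.154 + 0.154 + 0.485 = 0.793 m, so the parallel axis theorem gives I = 0.26816 + (2.28)(0.793)² = 1.7019 kg m^2.
Solid sphere: I_cm = (2/5)MR² = (2/5)(3.95)(0.168)² = 0.044594 kg m^2; centre at d = 0.154 + 0.154 + 0.485 + 0.485 + 0.168 = 1.446 m, so the parallel axis theorem gives I = 0.044594 + (3.95)(1.446)² = 8.3037 kg m^2.
Total I = 0.09771 + 1.7019 + 8.3037 = 10.103 kg m^2.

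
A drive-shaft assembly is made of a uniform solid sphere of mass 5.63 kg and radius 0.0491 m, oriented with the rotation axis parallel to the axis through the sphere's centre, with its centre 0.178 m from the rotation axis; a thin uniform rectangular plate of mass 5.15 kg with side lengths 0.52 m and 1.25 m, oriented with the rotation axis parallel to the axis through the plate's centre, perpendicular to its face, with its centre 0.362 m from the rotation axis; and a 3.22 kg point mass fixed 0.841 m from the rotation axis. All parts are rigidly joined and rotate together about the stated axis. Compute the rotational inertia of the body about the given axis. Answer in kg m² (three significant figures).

Solid sphere: I_cm = (2/5)MR² = (2/5)(5.63)(0.0491)² = 0.0054291 kg m²; centre at d = 0.178 m, so I = I_cm + Md² gives I = 0.0054291 + (5.63)(0.178)² = 0.18381 kg m².
Rectangular plate: I_cm = (1/12)M(a²+b²) = (1/12)(5.15)[(0.52)² + (1.25)²] = 0.78662 kg m²; centre at d = 0.362 m, so I = I_cm + Md² gives I = 0.78662 + (5.15)(0.362)² = 1.4615 kg m².
Point mass: I_cm = 0; centre at d = 0.841 m, so I = I_cm + Md² gives I = 0 + (3.22)(0.841)² = 2.2774 kg m².
Total I = 0.18381 + 1.4615 + 2.2774 = 3.9228 kg m².

3.92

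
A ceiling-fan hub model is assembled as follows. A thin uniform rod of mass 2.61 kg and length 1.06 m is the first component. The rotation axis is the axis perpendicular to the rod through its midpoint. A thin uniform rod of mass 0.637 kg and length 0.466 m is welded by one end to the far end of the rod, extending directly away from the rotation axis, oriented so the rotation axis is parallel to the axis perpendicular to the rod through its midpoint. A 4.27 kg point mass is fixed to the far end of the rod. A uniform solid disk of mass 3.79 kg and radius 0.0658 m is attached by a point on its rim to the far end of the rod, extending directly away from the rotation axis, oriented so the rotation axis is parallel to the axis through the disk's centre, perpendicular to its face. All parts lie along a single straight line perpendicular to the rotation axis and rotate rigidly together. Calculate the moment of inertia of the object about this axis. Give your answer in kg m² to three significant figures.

Thin rod: I_cm = (1/12)ML² = (1/12)(2.61)(1.06)² = 0.24438 kg m²; axis through the centre, so I = 0.24438 kg m².
Thin rod: I_cm = (1/12)ML² = (1/12)(0.637)(0.466)² = 0.011527 kg m²; centre at d = 0.53 + 0.233 = 0.763 m, so I = I_cm + Md² gives I = 0.011527 + (0.637)(0.763)² = 0.38237 kg m².
Point mass: I_cm = 0; centre at d = 0.53 + 0.233 + 0.233 = 0.996 m, so I = I_cm + Md² gives I = 0 + (4.27)(0.996)² = 4.2359 kg m².
Solid disk: I_cm = (1/2)MR² = (1/2)(3.79)(0.0658)² = 0.0082047 kg m²; centre at d = 0.53 + 0.233 + 0.233 + 0.0658 = 1.0618 m, so I = I_cm + Md² gives I = 0.0082047 + (3.79)(1.0618)² = 4.2811 kg m².
Total I = 0.24438 + 0.38237 + 4.2359 + 4.2811 = 9.1438 kg m².

9.14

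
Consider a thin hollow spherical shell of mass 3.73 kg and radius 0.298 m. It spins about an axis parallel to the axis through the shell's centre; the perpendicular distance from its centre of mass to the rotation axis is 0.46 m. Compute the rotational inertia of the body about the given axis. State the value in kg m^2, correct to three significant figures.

I_cm = (2/3)MR² = (2/3)(3.73)(0.298)² = 0.22083 kg m^2; centre at d = 0.46 m, so I = I_cm + Md² gives I = 0.22083 + (3.73)(0.46)² = 1.0101 kg m^2.

1.01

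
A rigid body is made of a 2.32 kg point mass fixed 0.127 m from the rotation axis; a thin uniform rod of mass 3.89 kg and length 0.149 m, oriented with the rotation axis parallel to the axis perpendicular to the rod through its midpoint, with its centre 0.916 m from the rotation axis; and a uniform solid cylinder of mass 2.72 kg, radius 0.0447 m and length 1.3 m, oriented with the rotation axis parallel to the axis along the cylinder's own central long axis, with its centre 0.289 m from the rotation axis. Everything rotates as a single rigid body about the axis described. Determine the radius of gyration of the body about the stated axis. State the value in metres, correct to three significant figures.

Point mass: I_cm = 0; centre at d = 0.127 m, so I = I_cm + Md² gives I = 0 + (2.32)(0.127)² = 0.037419 kg m^2.
Thin rod: I_cm = (1/12)ML² = (1/12)(3.89)(0.149)² = 0.0071968 kg m^2; centre at d = 0.916 m, so I = I_cm + Md² gives I = 0.0071968 + (3.89)(0.916)² = 3.2711 kg m^2.
Solid cylinder: I_cm = (1/2)MR² = (1/2)(2.72)(0.0447)² = 0.0027174 kg m^2; centre at d = 0.289 m, so I = I_cm + Md² gives I = 0.0027174 + (2.72)(0.289)² = 0.22989 kg m^2.
Total I = 3.5384 kg m^2; total mass M = 8.93 kg.
k = √(I/M) = √(3.5384/8.93) = 0.62948 m.

0.629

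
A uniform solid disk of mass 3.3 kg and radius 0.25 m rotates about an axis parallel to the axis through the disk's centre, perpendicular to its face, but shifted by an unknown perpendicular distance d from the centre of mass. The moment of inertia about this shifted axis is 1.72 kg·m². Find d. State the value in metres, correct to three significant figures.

About the centre-of-mass axis, I_cm = (1/2)MR² = (1/2)(3.3)(0.25)² = 0.10312 kg·m².
Parallel axis theorem: I = I_cm + Md², so Md² = 1.72 − 0.10312 = 1.6169 kg·m².
d = √(1.6169 / 3.3) = 0.69997 m.

0.700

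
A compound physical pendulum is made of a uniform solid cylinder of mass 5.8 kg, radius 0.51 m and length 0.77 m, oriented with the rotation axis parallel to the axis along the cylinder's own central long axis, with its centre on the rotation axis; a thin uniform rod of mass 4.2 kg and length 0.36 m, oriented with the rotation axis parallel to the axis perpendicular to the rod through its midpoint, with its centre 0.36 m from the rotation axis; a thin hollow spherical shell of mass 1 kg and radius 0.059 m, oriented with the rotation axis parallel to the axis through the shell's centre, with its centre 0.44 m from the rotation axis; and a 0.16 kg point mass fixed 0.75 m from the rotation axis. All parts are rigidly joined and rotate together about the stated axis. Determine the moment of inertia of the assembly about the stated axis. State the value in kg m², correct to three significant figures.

Solid cylinder: I_cm = (1/2)MR² = (1/2)(5.8)(0.51)² = 0.75429 kg m²; axis through the centre, so I = 0.75429 kg m².
Thin rod: I_cm = (1/12)ML² = (1/12)(4.2)(0.36)² = 0.04536 kg m²; centre at d = 0.36 m, so the parallel axis theorem gives I = 0.04536 + (4.2)(0.36)² = 0.58968 kg m².
Spherical shell: I_cm = (2/3)MR² = (2/3)(1)(0.059)² = 0.0023207 kg m²; centre at d = 0.44 m, so the parallel axis theorem gives I = 0.0023207 + (1)(0.44)² = 0.19592 kg m².
Point mass: I_cm = 0; centre at d = 0.75 m, so the parallel axis theorem gives I = 0 + (0.16)(0.75)² = 0.09 kg m².
Total I = 0.75429 + 0.58968 + 0.19592 + 0.09 = 1.6299 kg m².

1.63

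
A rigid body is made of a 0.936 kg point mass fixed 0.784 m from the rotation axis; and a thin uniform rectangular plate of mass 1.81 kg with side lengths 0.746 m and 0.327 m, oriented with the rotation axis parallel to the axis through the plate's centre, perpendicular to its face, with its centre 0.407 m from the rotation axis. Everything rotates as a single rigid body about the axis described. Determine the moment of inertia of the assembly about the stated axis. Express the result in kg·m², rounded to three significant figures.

Point mass: I_cm = 0; centre at d = 0.784 m, so the parallel axis theorem gives I = 0 + (0.936)(0.784)² = 0.57532 kg·m².
Rectangular plate: I_cm = (1/12)M(a²+b²) = (1/12)(1.81)[(0.746)² + (0.327)²] = 0.10007 kg·m²; centre at d = 0.407 m, so the parallel axis theorem gives I = 0.10007 + (1.81)(0.407)² = 0.39989 kg·m².
Total I = 0.57532 + 0.39989 = 0.97521 kg·m².

0.975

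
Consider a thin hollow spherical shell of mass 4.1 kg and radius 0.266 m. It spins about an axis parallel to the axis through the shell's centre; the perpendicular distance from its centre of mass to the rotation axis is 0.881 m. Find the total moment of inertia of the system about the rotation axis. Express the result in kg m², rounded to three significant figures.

I_cm = (2/3)MR² = (2/3)(4.1)(0.266)² = 0.1934 kg m²; centre at d = 0.881 m, so I = I_cm + Md² gives I = 0.1934 + (4.1)(0.881)² = 3.3757 kg m².

3.38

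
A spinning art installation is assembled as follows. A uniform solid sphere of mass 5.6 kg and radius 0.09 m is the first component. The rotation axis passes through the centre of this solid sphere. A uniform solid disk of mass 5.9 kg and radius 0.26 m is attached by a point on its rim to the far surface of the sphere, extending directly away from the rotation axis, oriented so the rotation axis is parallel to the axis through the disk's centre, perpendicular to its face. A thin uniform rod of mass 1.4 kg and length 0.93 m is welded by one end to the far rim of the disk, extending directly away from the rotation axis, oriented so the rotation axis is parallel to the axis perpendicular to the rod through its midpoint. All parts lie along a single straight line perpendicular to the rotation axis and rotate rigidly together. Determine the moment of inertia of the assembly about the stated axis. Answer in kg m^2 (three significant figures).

2.66

Solid sphere: I_cm = (2/5)MR² = (2/5)(5.6)(0.09)² = 0.018144 kg m^2; axis through the centre, so I = 0.018144 kg m^2.
Solid disk: I_cm = (1/2)MR² = (1/2)(5.9)(0.26)² = 0.19942 kg m^2; centre at d = 0.09 + 0.26 = 0.35 m, so the parallel axis theorem gives I = 0.19942 + (5.9)(0.35)² = 0.92217 kg m^2.
Thin rod: I_cm = (1/12)ML² = (1/12)(1.4)(0.93)² = 0.10091 kg m^2; centre at d = 0.09 + 0.26 + 0.26 + 0.465 = 1.075 m, so the parallel axis theorem gives I = 0.10091 + (1.4)(1.075)² = 1.7188 kg m^2.
Total I = 0.018144 + 0.92217 + 1.7188 = 2.6591 kg m^2.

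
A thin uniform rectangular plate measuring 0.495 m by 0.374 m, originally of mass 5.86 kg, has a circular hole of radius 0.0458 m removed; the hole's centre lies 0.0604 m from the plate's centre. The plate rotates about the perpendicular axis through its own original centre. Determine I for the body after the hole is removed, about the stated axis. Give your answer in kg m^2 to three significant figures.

0.187

Unpierced body about its centre: I₀ = (1/12)M(a²+b²) = (1/12)(5.86)[(0.495)² + (0.374)²] = 0.18796 kg m^2.
The removed disk has mass m = M·πr²/(ab) = (5.86)·π(0.0458)²/(0.495·0.374) = 0.20859 kg (same uniform areal density).
Its moment of inertia about the rotation axis (parallel-axis theorem): I_hole = (1/2)mr² + md² = (1/2)(0.20859)(0.0458)² + (0.20859)(0.0604)² = 0.00097976 kg m^2.
Treating the hole as negative mass, I = I₀ − I_hole = 0.18796 − 0.00097976 = 0.18698 kg m^2.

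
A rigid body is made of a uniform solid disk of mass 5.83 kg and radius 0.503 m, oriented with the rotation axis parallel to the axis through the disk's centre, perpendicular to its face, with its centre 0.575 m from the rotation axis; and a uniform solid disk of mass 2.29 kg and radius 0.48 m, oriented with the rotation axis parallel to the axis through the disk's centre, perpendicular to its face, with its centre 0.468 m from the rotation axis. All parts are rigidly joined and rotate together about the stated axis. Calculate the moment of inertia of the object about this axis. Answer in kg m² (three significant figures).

3.43

Solid disk: I_cm = (1/2)MR² = (1/2)(5.83)(0.503)² = 0.73752 kg m²; centre at d = 0.575 m, so the parallel axis theorem gives I = 0.73752 + (5.83)(0.575)² = 2.6651 kg m².
Solid disk: I_cm = (1/2)MR² = (1/2)(2.29)(0.48)² = 0.26381 kg m²; centre at d = 0.468 m, so the parallel axis theorem gives I = 0.26381 + (2.29)(0.468)² = 0.76537 kg m².
Total I = 2.6651 + 0.76537 = 3.4304 kg m².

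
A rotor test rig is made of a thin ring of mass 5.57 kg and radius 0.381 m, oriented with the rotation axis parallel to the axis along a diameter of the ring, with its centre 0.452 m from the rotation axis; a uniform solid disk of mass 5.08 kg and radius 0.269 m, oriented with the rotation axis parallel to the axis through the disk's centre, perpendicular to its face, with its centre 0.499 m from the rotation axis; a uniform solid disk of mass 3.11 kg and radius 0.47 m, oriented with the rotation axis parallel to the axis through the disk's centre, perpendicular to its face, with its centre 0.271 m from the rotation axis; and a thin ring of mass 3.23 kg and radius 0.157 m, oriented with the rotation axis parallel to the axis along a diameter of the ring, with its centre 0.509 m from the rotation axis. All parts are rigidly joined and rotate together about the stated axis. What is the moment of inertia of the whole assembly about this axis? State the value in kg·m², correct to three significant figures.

Thin ring: I_cm = (1/2)MR² = (1/2)(5.57)(0.381)² = 0.40427 kg·m²; centre at d = 0.452 m, so the parallel axis theorem gives I = 0.40427 + (5.57)(0.452)² = 1.5422 kg·m².
Solid disk: I_cm = (1/2)MR² = (1/2)(5.08)(0.269)² = 0.1838 kg·m²; centre at d = 0.499 m, so the parallel axis theorem gives I = 0.1838 + (5.08)(0.499)² = 1.4487 kg·m².
Solid disk: I_cm = (1/2)MR² = (1/2)(3.11)(0.47)² = 0.3435 kg·m²; centre at d = 0.271 m, so the parallel axis theorem gives I = 0.3435 + (3.11)(0.271)² = 0.5719 kg·m².
Thin ring: I_cm = (1/2)MR² = (1/2)(3.23)(0.157)² = 0.039808 kg·m²; centre at d = 0.509 m, so the parallel axis theorem gives I = 0.039808 + (3.23)(0.509)² = 0.87664 kg·m².
Total I = 1.5422 + 1.4487 + 0.5719 + 0.87664 = 4.4395 kg·m².

4.44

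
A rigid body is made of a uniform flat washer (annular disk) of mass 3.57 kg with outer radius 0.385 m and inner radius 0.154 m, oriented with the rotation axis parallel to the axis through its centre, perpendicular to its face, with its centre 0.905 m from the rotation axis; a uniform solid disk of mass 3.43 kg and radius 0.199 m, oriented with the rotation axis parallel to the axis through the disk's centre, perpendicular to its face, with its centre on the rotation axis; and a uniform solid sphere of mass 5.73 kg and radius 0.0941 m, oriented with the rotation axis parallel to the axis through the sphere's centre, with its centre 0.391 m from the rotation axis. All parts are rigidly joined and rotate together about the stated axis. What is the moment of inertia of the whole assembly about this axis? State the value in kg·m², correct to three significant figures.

Annular disk: I_cm = (1/2)M(R²+r²) = (1/2)(3.57)[(0.385)² + (0.154)²] = 0.30691 kg·m²; centre at d = 0.905 m, so I = I_cm + Md² gives I = 0.30691 + (3.57)(0.905)² = 3.2308 kg·m².
Solid disk: I_cm = (1/2)MR² = (1/2)(3.43)(0.199)² = 0.067916 kg·m²; axis through the centre, so I = 0.067916 kg·m².
Solid sphere: I_cm = (2/5)MR² = (2/5)(5.73)(0.0941)² = 0.020295 kg·m²; centre at d = 0.391 m, so I = I_cm + Md² gives I = 0.020295 + (5.73)(0.391)² = 0.8963 kg·m².
Total I = 3.2308 + 0.067916 + 0.8963 = 4.1951 kg·m².

4.20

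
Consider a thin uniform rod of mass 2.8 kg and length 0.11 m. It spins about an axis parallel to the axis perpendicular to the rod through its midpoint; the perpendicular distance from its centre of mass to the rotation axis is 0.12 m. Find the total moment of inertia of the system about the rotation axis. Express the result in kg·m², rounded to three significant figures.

I_cm = (1/12)ML² = (1/12)(2.8)(0.11)² = 0.0028233 kg·m²; centre at d = 0.12 m, so the parallel axis theorem gives I = 0.0028233 + (2.8)(0.12)² = 0.043143 kg·m².

0.0431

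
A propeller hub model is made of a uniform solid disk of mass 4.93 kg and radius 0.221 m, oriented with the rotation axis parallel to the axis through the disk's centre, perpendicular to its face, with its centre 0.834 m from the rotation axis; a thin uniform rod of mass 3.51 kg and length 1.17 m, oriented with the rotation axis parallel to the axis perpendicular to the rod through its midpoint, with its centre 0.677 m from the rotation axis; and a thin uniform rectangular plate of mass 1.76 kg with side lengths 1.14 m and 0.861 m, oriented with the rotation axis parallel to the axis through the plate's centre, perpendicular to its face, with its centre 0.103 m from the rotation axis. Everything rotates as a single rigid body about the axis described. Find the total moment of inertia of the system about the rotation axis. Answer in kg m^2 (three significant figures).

Solid disk: I_cm = (1/2)MR² = (1/2)(4.93)(0.221)² = 0.12039 kg m^2; centre at d = 0.834 m, so the parallel axis theorem gives I = 0.12039 + (4.93)(0.834)² = 3.5495 kg m^2.
Thin rod: I_cm = (1/12)ML² = (1/12)(3.51)(1.17)² = 0.4004 kg m^2; centre at d = 0.677 m, so the parallel axis theorem gives I = 0.4004 + (3.51)(0.677)² = 2.0091 kg m^2.
Rectangular plate: I_cm = (1/12)M(a²+b²) = (1/12)(1.76)[(1.14)² + (0.861)²] = 0.29934 kg m^2; centre at d = 0.103 m, so the parallel axis theorem gives I = 0.29934 + (1.76)(0.103)² = 0.31801 kg m^2.
Total I = 3.5495 + 2.0091 + 0.31801 = 5.8766 kg m^2.

5.88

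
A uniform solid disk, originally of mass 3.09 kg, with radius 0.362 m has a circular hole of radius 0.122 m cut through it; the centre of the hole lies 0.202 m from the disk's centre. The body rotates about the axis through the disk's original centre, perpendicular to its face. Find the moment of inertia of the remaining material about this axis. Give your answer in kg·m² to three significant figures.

Unpierced body about its centre: I₀ = (1/2)MR² = (1/2)(3.09)(0.362)² = 0.20246 kg·m².
The removed disk has mass m = M·(r/R)² = (3.09)(0.122/0.362)² = 0.35096 kg (same uniform areal density).
Its moment of inertia about the rotation axis (parallel-axis theorem): I_hole = (1/2)mr² + md² = (1/2)(0.35096)(0.122)² + (0.35096)(0.202)² = 0.016933 kg·m².
Treating the hole as negative mass, I = I₀ − I_hole = 0.20246 − 0.016933 = 0.18553 kg·m².

0.186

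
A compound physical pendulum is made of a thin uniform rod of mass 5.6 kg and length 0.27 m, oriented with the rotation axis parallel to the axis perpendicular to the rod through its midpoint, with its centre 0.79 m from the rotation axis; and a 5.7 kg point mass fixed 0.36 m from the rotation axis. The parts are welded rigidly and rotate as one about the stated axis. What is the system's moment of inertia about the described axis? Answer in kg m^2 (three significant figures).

Thin rod: I_cm = (1/12)ML² = (1/12)(5.6)(0.27)² = 0.03402 kg m^2; centre at d = 0.79 m, so the parallel axis theorem gives I = 0.03402 + (5.6)(0.79)² = 3.529 kg m^2.
Point mass: I_cm = 0; centre at d = 0.36 m, so the parallel axis theorem gives I = 0 + (5.7)(0.36)² = 0.73872 kg m^2.
Total I = 3.529 + 0.73872 = 4.2677 kg m^2.

4.27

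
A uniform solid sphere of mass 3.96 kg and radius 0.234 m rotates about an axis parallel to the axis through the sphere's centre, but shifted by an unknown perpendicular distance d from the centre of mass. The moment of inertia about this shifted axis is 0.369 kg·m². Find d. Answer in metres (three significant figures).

0.267

About the centre-of-mass axis, I_cm = (2/5)MR² = (2/5)(3.96)(0.234)² = 0.086734 kg·m².
Parallel axis theorem: I = I_cm + Md², so Md² = 0.369 − 0.086734 = 0.28227 kg·m².
d = √(0.28227 / 3.96) = 0.26698 m.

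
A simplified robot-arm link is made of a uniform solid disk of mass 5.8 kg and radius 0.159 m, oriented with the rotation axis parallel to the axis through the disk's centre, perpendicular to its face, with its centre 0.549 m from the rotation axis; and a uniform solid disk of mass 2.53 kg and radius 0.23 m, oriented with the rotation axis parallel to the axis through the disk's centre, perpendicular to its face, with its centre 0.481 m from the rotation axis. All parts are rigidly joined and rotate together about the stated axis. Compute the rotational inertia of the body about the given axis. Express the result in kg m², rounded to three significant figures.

2.47

Solid disk: I_cm = (1/2)MR² = (1/2)(5.8)(0.159)² = 0.073315 kg m²; centre at d = 0.549 m, so the parallel axis theorem gives I = 0.073315 + (5.8)(0.549)² = 1.8214 kg m².
Solid disk: I_cm = (1/2)MR² = (1/2)(2.53)(0.23)² = 0.066918 kg m²; centre at d = 0.481 m, so the parallel axis theorem gives I = 0.066918 + (2.53)(0.481)² = 0.65226 kg m².
Total I = 1.8214 + 0.65226 = 2.4737 kg m².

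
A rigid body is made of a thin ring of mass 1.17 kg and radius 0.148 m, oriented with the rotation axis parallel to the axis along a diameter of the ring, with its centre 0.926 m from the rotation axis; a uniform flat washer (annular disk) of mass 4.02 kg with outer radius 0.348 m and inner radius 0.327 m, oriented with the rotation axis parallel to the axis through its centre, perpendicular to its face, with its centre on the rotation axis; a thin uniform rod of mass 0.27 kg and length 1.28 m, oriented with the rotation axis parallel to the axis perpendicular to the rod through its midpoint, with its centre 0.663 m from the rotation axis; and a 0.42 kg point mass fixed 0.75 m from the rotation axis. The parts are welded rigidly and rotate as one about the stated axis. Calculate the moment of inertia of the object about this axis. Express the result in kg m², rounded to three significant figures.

Thin ring: I_cm = (1/2)MR² = (1/2)(1.17)(0.148)² = 0.012814 kg m²; centre at d = 0.926 m, so I = I_cm + Md² gives I = 0.012814 + (1.17)(0.926)² = 1.0161 kg m².
Annular disk: I_cm = (1/2)M(R²+r²) = (1/2)(4.02)[(0.348)² + (0.327)²] = 0.45835 kg m²; axis through the centre, so I = 0.45835 kg m².
Thin rod: I_cm = (1/12)ML² = (1/12)(0.27)(1.28)² = 0.036864 kg m²; centre at d = 0.663 m, so I = I_cm + Md² gives I = 0.036864 + (0.27)(0.663)² = 0.15555 kg m².
Point mass: I_cm = 0; centre at d = 0.75 m, so I = I_cm + Md² gives I = 0 + (0.42)(0.75)² = 0.23625 kg m².
Total I = 1.0161 + 0.45835 + 0.15555 + 0.23625 = 1.8662 kg m².

1.87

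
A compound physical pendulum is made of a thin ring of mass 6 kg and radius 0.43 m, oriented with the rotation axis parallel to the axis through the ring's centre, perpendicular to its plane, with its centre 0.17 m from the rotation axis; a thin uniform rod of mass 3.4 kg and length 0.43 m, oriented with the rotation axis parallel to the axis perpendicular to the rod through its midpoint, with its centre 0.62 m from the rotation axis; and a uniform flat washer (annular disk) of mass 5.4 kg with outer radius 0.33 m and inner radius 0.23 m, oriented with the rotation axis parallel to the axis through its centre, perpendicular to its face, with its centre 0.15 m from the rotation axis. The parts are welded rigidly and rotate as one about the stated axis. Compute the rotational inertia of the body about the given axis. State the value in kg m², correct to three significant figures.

3.20

Thin ring: I_cm = MR² = (6)(0.43)² = 1.1094 kg m²; centre at d = 0.17 m, so I = I_cm + Md² gives I = 1.1094 + (6)(0.17)² = 1.2828 kg m².
Thin rod: I_cm = (1/12)ML² = (1/12)(3.4)(0.43)² = 0.052388 kg m²; centre at d = 0.62 m, so I = I_cm + Md² gives I = 0.052388 + (3.4)(0.62)² = 1.3593 kg m².
Annular disk: I_cm = (1/2)M(R²+r²) = (1/2)(5.4)[(0.33)² + (0.23)²] = 0.43686 kg m²; centre at d = 0.15 m, so I = I_cm + Md² gives I = 0.43686 + (5.4)(0.15)² = 0.55836 kg m².
Total I = 1.2828 + 1.3593 + 0.55836 = 3.2005 kg m².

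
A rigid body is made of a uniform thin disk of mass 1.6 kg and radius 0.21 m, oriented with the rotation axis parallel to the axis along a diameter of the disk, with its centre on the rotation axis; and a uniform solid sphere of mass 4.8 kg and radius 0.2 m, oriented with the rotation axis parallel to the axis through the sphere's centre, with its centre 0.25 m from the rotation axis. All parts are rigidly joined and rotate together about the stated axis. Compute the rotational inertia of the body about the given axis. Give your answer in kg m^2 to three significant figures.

0.394

Thin disk: I_cm = (1/4)MR² = (1/4)(1.6)(0.21)² = 0.01764 kg m^2; axis through the centre, so I = 0.01764 kg m^2.
Solid sphere: I_cm = (2/5)MR² = (2/5)(4.8)(0.2)² = 0.0768 kg m^2; centre at d = 0.25 m, so the parallel axis theorem gives I = 0.0768 + (4.8)(0.25)² = 0.3768 kg m^2.
Total I = 0.01764 + 0.3768 = 0.39444 kg m^2.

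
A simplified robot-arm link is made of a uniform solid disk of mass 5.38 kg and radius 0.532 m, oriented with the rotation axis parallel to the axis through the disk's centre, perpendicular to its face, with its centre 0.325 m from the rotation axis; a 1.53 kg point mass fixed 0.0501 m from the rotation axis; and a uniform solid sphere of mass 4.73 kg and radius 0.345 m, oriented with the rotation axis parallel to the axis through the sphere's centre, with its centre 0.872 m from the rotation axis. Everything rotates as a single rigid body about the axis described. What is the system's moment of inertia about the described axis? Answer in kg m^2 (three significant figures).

Solid disk: I_cm = (1/2)MR² = (1/2)(5.38)(0.532)² = 0.76133 kg m^2; centre at d = 0.325 m, so the parallel axis theorem gives I = 0.76133 + (5.38)(0.325)² = 1.3296 kg m^2.
Point mass: I_cm = 0; centre at d = 0.0501 m, so the parallel axis theorem gives I = 0 + (1.53)(0.0501)² = 0.0038403 kg m^2.
Solid sphere: I_cm = (2/5)MR² = (2/5)(4.73)(0.345)² = 0.2252 kg m^2; centre at d = 0.872 m, so the parallel axis theorem gives I = 0.2252 + (4.73)(0.872)² = 3.8218 kg m^2.
Total I = 1.3296 + 0.0038403 + 3.8218 = 5.1552 kg m^2.

5.16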